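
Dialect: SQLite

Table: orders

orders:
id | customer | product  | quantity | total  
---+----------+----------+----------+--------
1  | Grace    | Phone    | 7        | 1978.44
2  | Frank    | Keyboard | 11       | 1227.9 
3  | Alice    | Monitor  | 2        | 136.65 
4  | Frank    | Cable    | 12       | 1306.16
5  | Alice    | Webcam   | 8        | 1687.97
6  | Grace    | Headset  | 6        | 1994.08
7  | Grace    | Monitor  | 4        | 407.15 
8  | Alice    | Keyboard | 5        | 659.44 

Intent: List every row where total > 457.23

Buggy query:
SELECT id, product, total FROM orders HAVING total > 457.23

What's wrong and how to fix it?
Bug: This is a non-aggregate query (no GROUP BY, no aggregates), so in SQLite the HAVING clause is invalid here; a row-level condition belongs in WHERE

Fix: Replace HAVING with WHERE since the condition applies to individual rows

Corrected query:
SELECT id, product, total FROM orders WHERE total > 457.23

Result:
id | product  | total  
---+----------+--------
1  | Phone    | 1978.44
2  | Keyboard | 1227.9 
4  | Cable    | 1306.16
5  | Webcam   | 1687.97
6  | Headset  | 1994.08
8  | Keyboard | 659.44 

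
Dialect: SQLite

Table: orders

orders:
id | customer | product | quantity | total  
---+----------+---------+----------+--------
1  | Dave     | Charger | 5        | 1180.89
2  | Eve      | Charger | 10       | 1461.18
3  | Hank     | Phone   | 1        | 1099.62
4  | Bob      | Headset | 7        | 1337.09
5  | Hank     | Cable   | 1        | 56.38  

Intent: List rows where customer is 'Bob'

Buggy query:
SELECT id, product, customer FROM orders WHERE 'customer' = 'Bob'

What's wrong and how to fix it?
Bug: 'customer' in single quotes is a string literal, not the column; the comparison is literal-vs-literal and never true

Fix: Reference the column as customer without single quotes

Corrected query:
SELECT id, product, customer FROM orders WHERE customer = 'Bob'

Result:
id | product | customer
---+---------+---------
4  | Headset | Bob     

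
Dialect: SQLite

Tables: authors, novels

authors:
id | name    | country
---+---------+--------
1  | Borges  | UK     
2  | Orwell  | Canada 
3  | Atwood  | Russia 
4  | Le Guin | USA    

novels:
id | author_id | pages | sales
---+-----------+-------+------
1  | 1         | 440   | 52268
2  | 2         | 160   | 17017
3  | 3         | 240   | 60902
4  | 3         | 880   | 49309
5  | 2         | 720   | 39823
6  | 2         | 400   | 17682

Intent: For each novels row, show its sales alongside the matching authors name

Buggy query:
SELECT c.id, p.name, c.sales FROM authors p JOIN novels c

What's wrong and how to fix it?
Bug: Missing join condition: each novels row is matched to all authors rows instead of just its own

Fix: Add ON c.author_id = p.id to the JOIN

Corrected query:
SELECT c.id, p.name, c.sales FROM authors p JOIN novels c ON c.author_id = p.id

Result:
id | name   | sales
---+--------+------
1  | Borges | 52268
2  | Orwell | 17017
3  | Atwood | 60902
4  | Atwood | 49309
5  | Orwell | 39823
6  | Orwell | 17682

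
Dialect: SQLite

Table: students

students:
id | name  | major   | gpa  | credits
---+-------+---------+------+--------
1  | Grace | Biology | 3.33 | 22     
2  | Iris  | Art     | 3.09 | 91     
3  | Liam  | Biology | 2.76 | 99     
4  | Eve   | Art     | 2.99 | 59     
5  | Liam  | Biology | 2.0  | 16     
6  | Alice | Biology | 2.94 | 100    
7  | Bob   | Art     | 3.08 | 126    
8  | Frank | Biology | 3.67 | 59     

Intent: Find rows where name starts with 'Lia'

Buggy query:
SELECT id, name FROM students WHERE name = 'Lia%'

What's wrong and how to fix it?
Bug: Wildcards only work with LIKE; '=' treats '%' as a literal character

Fix: Replace '=' with LIKE so 'Lia%' is treated as a pattern

Corrected query:
SELECT id, name FROM students WHERE name LIKE 'Lia%'

Result:
id | name
---+-----
3  | Liam
5  | Liam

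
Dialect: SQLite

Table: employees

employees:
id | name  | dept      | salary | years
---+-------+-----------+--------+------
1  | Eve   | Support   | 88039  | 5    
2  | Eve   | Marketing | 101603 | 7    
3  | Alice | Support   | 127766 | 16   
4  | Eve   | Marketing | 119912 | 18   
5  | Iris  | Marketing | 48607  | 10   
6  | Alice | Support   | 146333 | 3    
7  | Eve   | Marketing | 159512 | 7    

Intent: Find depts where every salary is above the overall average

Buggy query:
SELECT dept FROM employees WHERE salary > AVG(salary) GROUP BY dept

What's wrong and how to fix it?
Bug: WHERE evaluates per row before aggregation, so AVG() is unavailable

Fix: Compute the overall average in a scalar subquery and compare each group's MIN against it in HAVING

Corrected query:
SELECT dept FROM employees GROUP BY dept HAVING MIN(salary) > (SELECT AVG(salary) FROM employees)

Result:
(no rows)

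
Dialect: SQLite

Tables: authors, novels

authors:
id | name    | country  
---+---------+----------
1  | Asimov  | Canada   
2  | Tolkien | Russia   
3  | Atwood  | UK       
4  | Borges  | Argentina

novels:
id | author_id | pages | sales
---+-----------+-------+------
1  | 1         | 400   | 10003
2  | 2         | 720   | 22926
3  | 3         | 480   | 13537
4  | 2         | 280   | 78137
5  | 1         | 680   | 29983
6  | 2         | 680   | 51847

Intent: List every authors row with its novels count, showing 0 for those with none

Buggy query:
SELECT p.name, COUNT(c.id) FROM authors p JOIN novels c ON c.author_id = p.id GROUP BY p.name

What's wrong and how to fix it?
Bug: An inner join excludes parents with zero children

Fix: Switch to LEFT JOIN to retain unmatched parent rows

Corrected query:
SELECT p.name, COUNT(c.id) FROM authors p LEFT JOIN novels c ON c.author_id = p.id GROUP BY p.name

Result:
name    | COUNT(c.id)
--------+------------
Asimov  | 2          
Atwood  | 1          
Borges  | 0          
Tolkien | 3          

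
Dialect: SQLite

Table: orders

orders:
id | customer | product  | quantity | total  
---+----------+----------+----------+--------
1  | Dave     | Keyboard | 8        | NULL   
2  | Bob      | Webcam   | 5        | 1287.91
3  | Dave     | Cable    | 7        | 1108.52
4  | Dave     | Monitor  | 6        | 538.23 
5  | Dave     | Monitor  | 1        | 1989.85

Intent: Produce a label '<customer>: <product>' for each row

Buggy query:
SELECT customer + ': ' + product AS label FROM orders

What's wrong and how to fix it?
Bug: SQLite uses || for string concatenation; + coerces text to numbers (yielding 0)

Fix: Use the || operator for string concatenation

Corrected query:
SELECT customer || ': ' || product AS label FROM orders

Result:
label         
--------------
Dave: Keyboard
Bob: Webcam   
Dave: Cable   
Dave: Monitor 
Dave: Monitor 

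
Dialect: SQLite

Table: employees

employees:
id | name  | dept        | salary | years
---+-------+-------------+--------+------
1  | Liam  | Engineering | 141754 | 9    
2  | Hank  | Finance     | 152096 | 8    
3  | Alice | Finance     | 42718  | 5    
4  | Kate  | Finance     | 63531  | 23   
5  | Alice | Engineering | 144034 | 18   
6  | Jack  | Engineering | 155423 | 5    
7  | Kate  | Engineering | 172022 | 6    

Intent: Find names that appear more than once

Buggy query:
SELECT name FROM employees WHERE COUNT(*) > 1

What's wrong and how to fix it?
Bug: WHERE can't reference COUNT(*); aggregates are computed after WHERE

Fix: GROUP BY name, then filter groups with HAVING COUNT(*) > 1

Corrected query:
SELECT name FROM employees GROUP BY name HAVING COUNT(*) > 1

Result:
name 
-----
Alice
Kate 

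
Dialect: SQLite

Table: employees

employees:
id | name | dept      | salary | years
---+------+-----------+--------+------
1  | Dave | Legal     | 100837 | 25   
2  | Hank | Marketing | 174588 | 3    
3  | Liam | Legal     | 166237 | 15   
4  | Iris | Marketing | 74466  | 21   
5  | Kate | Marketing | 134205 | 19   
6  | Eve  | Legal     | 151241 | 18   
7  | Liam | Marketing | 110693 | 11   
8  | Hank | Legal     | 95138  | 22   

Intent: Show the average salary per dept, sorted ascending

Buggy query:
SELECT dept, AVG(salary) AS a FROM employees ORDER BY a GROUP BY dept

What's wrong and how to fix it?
Bug: GROUP BY must precede ORDER BY

Fix: Reorder: SELECT … FROM … GROUP BY … ORDER BY …

Corrected query:
SELECT dept, AVG(salary) AS a FROM employees GROUP BY dept ORDER BY a

Result:
dept      | a        
----------+----------
Marketing | 123488   
Legal     | 128363.25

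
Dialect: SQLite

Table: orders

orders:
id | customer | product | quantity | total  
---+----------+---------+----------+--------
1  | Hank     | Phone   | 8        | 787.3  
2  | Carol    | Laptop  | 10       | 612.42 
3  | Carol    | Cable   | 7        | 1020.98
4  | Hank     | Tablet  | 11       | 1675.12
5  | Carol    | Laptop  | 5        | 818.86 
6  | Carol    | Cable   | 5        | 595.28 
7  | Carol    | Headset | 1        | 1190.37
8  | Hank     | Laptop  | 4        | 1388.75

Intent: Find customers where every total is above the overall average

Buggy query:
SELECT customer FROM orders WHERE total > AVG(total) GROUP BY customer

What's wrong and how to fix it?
Bug: WHERE evaluates per row before aggregation, so AVG() is unavailable

Fix: Compute the overall average in a scalar subquery and compare each group's MIN against it in HAVING

Corrected query:
SELECT customer FROM orders GROUP BY customer HAVING MIN(total) > (SELECT AVG(total) FROM orders)

Result:
(no rows)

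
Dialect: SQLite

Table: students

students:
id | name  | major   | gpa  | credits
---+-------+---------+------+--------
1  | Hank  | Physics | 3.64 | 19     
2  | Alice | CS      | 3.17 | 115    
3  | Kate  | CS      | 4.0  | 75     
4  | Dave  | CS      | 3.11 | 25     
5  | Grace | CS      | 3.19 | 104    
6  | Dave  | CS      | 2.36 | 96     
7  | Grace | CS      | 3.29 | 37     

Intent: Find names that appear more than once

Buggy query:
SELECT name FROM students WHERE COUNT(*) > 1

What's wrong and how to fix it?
Bug: COUNT(*) is an aggregate and cannot be used in WHERE

Fix: GROUP BY name, then filter groups with HAVING COUNT(*) > 1

Corrected query:
SELECT name FROM students GROUP BY name HAVING COUNT(*) > 1

Result:
name 
-----
Dave 
Grace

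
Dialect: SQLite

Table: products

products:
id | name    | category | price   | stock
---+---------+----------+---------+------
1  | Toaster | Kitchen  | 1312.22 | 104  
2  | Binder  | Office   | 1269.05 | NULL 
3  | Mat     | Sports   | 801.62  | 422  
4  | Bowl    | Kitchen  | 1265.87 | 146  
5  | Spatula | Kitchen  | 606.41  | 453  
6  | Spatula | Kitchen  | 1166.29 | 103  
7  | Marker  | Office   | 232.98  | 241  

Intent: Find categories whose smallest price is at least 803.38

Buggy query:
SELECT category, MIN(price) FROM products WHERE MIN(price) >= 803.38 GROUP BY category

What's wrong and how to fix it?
Bug: MIN() in WHERE is a misuse of aggregate

Fix: Use HAVING for the per-group MIN condition

Corrected query:
SELECT category, MIN(price) FROM products GROUP BY category HAVING MIN(price) >= 803.38

Result:
(no rows)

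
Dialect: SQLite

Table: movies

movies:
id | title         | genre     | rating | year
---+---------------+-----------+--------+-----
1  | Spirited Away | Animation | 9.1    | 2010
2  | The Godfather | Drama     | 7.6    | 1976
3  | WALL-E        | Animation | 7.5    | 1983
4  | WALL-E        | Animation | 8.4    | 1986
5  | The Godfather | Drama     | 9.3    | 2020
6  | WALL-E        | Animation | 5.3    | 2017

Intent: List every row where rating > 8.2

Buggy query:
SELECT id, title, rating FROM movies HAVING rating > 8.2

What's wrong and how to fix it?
Bug: HAVING filters the output of aggregation, but this query has no GROUP BY and no aggregate functions, so SQLite rejects it (HAVING clause on a non-aggregate query); the condition here is per row

Fix: Replace HAVING with WHERE since the condition applies to individual rows

Corrected query:
SELECT id, title, rating FROM movies WHERE rating > 8.2

Result:
id | title         | rating
---+---------------+-------
1  | Spirited Away | 9.1   
4  | WALL-E        | 8.4   
5  | The Godfather | 9.3   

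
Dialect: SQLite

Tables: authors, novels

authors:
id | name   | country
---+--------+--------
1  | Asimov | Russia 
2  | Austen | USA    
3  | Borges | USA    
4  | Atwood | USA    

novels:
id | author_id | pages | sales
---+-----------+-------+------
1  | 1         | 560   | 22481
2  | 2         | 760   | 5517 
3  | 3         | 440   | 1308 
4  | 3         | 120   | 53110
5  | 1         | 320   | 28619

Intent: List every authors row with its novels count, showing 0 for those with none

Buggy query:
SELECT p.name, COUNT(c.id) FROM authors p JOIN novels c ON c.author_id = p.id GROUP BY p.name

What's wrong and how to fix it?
Bug: INNER JOIN drops authors rows that have no matching novels rows

Fix: Use LEFT JOIN so parents without children still appear (COUNT(c.id) gives 0)

Corrected query:
SELECT p.name, COUNT(c.id) FROM authors p LEFT JOIN novels c ON c.author_id = p.id GROUP BY p.name

Result:
name   | COUNT(c.id)
-------+------------
Asimov | 2          
Atwood | 0          
Austen | 1          
Borges | 2          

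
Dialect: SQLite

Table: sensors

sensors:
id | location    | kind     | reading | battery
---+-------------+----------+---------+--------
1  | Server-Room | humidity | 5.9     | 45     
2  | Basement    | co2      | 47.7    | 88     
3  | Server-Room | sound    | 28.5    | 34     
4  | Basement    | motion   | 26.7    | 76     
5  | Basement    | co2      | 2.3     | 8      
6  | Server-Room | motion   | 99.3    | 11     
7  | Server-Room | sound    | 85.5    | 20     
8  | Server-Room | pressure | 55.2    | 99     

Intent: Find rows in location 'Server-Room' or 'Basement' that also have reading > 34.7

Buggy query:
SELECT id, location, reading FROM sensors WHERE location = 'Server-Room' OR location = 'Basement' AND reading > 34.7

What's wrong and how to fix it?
Bug: AND binds tighter than OR, so this parses as location = 'Server-Room' OR (location = 'Basement' AND reading > 34.7)

Fix: Add parentheses around the OR so the AND applies to both alternatives

Corrected query:
SELECT id, location, reading FROM sensors WHERE (location = 'Server-Room' OR location = 'Basement') AND reading > 34.7

Result:
id | location    | reading
---+-------------+--------
2  | Basement    | 47.7   
6  | Server-Room | 99.3   
7  | Server-Room | 85.5   
8  | Server-Room | 55.2   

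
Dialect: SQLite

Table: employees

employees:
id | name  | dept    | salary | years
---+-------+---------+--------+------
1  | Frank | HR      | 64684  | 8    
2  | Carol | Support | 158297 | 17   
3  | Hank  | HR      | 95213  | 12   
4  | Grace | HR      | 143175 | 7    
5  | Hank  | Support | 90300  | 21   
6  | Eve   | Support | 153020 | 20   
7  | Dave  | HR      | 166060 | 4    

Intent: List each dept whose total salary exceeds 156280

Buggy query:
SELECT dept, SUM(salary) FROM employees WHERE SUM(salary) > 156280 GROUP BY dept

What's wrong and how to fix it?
Bug: SUM(salary) is an aggregate, but WHERE filters rows before aggregation

Fix: Move the aggregate condition to a HAVING clause

Corrected query:
SELECT dept, SUM(salary) FROM employees GROUP BY dept HAVING SUM(salary) > 156280

Result:
dept    | SUM(salary)
--------+------------
HR      | 469132     
Support | 401617     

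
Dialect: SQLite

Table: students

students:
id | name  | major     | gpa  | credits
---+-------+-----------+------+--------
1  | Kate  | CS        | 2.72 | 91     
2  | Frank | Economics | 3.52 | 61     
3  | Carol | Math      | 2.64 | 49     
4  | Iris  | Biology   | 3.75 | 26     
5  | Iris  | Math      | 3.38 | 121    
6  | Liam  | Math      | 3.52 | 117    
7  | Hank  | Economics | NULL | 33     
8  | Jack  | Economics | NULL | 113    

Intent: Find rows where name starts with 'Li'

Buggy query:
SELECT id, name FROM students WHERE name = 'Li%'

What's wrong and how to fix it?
Bug: '=' compares the literal string including the % character; pattern matching needs LIKE

Fix: Replace '=' with LIKE so 'Li%' is treated as a pattern

Corrected query:
SELECT id, name FROM students WHERE name LIKE 'Li%'

Result:
id | name
---+-----
6  | Liam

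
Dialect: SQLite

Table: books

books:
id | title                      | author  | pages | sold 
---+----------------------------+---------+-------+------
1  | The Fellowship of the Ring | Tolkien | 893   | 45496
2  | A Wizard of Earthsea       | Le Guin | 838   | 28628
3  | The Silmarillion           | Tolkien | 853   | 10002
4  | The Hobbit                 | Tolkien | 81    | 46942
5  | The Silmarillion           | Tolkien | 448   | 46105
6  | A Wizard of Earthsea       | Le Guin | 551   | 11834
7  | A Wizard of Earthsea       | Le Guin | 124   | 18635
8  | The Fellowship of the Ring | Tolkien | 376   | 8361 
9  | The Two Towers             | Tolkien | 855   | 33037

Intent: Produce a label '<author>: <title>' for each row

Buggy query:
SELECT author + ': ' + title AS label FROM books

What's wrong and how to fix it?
Bug: SQLite uses || for string concatenation; + coerces text to numbers (yielding 0)

Fix: Replace + with || to concatenate text

Corrected query:
SELECT author || ': ' || title AS label FROM books

Result:
label                              
-----------------------------------
Tolkien: The Fellowship of the Ring
Le Guin: A Wizard of Earthsea      
Tolkien: The Silmarillion          
Tolkien: The Hobbit                
Tolkien: The Silmarillion          
Le Guin: A Wizard of Earthsea      
Le Guin: A Wizard of Earthsea      
Tolkien: The Fellowship of the Ring
Tolkien: The Two Towers            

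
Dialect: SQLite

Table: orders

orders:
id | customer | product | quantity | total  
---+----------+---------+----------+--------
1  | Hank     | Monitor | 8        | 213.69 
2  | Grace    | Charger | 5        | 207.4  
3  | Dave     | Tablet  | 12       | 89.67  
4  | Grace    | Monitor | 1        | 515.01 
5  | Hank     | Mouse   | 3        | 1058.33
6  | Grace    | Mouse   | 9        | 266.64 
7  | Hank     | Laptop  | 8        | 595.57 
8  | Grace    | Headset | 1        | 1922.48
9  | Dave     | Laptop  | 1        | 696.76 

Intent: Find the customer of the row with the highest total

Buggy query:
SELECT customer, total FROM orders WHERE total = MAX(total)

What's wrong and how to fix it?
Bug: WHERE is evaluated per row; an aggregate over the whole table isn't defined there

Fix: Use a subquery: WHERE total = (SELECT MAX(total) FROM orders)

Corrected query:
SELECT customer, total FROM orders WHERE total = (SELECT MAX(total) FROM orders)

Result:
customer | total  
---------+--------
Grace    | 1922.48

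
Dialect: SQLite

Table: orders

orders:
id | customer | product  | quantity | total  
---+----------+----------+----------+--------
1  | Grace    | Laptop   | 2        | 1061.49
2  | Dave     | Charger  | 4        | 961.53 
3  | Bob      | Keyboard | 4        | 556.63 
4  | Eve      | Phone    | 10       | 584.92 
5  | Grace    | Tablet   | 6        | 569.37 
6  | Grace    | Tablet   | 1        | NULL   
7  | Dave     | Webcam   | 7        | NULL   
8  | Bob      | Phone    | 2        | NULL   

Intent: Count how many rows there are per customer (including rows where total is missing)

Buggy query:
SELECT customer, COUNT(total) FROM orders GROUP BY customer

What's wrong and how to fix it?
Bug: COUNT(column) counts non-NULL values only; rows with NULL total aren't counted

Fix: Replace COUNT(total) with COUNT(*)

Corrected query:
SELECT customer, COUNT(*) FROM orders GROUP BY customer

Result:
customer | COUNT(*)
---------+---------
Bob      | 2       
Dave     | 2       
Eve      | 1       
Grace    | 3       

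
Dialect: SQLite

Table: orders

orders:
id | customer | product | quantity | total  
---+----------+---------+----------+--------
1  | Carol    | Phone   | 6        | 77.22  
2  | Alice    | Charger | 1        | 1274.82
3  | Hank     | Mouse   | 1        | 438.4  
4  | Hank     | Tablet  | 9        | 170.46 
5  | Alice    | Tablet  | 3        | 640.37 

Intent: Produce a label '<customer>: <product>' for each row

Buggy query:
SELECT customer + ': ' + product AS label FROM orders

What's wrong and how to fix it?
Bug: '+' is numeric addition; on text columns SQLite converts them to 0 instead of concatenating

Fix: Replace + with || to concatenate text

Corrected query:
SELECT customer || ': ' || product AS label FROM orders

Result:
label         
--------------
Carol: Phone  
Alice: Charger
Hank: Mouse   
Hank: Tablet  
Alice: Tablet 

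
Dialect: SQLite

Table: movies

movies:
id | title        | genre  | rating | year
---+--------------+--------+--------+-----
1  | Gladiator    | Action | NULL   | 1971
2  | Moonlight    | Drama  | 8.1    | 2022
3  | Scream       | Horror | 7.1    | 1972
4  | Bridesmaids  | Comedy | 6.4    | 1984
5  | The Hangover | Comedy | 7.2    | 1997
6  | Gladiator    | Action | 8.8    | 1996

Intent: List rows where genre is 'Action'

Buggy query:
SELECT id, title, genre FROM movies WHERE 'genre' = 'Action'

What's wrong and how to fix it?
Bug: 'genre' in single quotes is a string literal, not the column; the comparison is literal-vs-literal and never true

Fix: Reference the column as genre without single quotes

Corrected query:
SELECT id, title, genre FROM movies WHERE genre = 'Action'

Result:
id | title     | genre 
---+-----------+-------
1  | Gladiator | Action
6  | Gladiator | Action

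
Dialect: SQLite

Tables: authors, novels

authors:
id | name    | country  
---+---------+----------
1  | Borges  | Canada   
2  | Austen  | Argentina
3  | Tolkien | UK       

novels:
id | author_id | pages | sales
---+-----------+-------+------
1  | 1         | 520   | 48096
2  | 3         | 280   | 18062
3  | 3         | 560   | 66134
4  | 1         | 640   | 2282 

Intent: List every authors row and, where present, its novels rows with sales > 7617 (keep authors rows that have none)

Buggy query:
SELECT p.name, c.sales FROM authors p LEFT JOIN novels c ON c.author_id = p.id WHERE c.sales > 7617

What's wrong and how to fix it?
Bug: Filtering c.sales in WHERE discards the NULL rows produced by LEFT JOIN, turning it into an inner join

Fix: Put 'c.sales > 7617' in the JOIN's ON clause instead of WHERE

Corrected query:
SELECT p.name, c.sales FROM authors p LEFT JOIN novels c ON c.author_id = p.id AND c.sales > 7617

Result:
name    | sales
--------+------
Borges  | 48096
Austen  | NULL 
Tolkien | 18062
Tolkien | 66134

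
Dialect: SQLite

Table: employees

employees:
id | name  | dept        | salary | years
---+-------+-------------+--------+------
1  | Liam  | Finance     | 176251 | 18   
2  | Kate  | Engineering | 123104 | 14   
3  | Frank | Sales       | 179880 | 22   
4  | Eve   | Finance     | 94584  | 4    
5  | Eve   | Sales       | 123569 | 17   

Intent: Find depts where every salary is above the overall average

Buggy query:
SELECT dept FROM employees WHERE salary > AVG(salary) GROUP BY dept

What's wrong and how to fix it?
Bug: AVG() is an aggregate; it can't sit directly in WHERE

Fix: Use a subquery for AVG and a HAVING MIN(...) filter so the condition holds for every row in the group

Corrected query:
SELECT dept FROM employees GROUP BY dept HAVING MIN(salary) > (SELECT AVG(salary) FROM employees)

Result:
(no rows)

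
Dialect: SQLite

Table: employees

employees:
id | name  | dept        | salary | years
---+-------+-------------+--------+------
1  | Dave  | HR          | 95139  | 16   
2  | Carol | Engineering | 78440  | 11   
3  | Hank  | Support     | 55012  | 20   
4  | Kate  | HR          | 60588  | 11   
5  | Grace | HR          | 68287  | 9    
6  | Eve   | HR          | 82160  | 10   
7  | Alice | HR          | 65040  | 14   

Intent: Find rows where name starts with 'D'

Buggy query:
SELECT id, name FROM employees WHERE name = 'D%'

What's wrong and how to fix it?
Bug: Wildcards only work with LIKE; '=' treats '%' as a literal character

Fix: Replace '=' with LIKE so 'D%' is treated as a pattern

Corrected query:
SELECT id, name FROM employees WHERE name LIKE 'D%'

Result:
id | name
---+-----
1  | Dave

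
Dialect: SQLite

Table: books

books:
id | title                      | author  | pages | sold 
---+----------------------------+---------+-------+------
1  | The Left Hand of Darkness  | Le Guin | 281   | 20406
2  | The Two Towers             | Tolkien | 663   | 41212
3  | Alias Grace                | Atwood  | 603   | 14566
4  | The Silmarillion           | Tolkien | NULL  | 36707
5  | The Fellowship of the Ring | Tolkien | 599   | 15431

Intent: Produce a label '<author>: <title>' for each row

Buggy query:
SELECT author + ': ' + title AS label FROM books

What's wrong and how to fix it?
Bug: '+' is numeric addition; on text columns SQLite converts them to 0 instead of concatenating

Fix: Replace + with || to concatenate text

Corrected query:
SELECT author || ': ' || title AS label FROM books

Result:
label                              
-----------------------------------
Le Guin: The Left Hand of Darkness 
Tolkien: The Two Towers            
Atwood: Alias Grace                
Tolkien: The Silmarillion          
Tolkien: The Fellowship of the Ring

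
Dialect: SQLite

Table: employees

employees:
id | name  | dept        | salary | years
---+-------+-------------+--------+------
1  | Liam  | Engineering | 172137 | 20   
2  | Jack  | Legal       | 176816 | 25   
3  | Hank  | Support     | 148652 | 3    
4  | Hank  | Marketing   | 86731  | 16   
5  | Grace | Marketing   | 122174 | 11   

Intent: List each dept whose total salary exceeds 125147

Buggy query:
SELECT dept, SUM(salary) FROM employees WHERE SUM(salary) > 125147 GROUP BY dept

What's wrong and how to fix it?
Bug: Aggregate functions cannot appear in a WHERE clause

Fix: Move the aggregate condition to a HAVING clause

Corrected query:
SELECT dept, SUM(salary) FROM employees GROUP BY dept HAVING SUM(salary) > 125147

Result:
dept        | SUM(salary)
------------+------------
Engineering | 172137     
Legal       | 176816     
Marketing   | 208905     
Support     | 148652     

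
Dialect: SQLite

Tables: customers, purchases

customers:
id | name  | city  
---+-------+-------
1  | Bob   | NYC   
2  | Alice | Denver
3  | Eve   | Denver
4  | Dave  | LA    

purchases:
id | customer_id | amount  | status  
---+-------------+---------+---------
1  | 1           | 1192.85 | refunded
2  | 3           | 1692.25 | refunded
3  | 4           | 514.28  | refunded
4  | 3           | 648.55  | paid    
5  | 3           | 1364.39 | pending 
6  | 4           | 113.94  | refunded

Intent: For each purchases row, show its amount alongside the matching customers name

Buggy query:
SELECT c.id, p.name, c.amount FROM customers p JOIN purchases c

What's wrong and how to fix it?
Bug: Missing join condition: each purchases row is matched to all customers rows instead of just its own

Fix: Specify the join condition linking the foreign key to the parent id

Corrected query:
SELECT c.id, p.name, c.amount FROM customers p JOIN purchases c ON c.customer_id = p.id

Result:
id | name | amount 
---+------+--------
1  | Bob  | 1192.85
2  | Eve  | 1692.25
3  | Dave | 514.28 
4  | Eve  | 648.55 
5  | Eve  | 1364.39
6  | Dave | 113.94 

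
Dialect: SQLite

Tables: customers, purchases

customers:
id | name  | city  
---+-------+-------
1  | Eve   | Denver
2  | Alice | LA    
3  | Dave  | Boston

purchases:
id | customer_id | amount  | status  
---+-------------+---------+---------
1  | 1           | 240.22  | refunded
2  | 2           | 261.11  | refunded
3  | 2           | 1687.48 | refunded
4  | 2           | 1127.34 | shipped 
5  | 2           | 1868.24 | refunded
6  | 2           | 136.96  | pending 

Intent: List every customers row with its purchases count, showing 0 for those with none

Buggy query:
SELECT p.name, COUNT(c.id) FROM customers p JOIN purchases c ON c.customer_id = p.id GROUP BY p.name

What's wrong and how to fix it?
Bug: INNER JOIN drops customers rows that have no matching purchases rows

Fix: Switch to LEFT JOIN to retain unmatched parent rows

Corrected query:
SELECT p.name, COUNT(c.id) FROM customers p LEFT JOIN purchases c ON c.customer_id = p.id GROUP BY p.name

Result:
name  | COUNT(c.id)
------+------------
Alice | 5          
Dave  | 0          
Eve   | 1          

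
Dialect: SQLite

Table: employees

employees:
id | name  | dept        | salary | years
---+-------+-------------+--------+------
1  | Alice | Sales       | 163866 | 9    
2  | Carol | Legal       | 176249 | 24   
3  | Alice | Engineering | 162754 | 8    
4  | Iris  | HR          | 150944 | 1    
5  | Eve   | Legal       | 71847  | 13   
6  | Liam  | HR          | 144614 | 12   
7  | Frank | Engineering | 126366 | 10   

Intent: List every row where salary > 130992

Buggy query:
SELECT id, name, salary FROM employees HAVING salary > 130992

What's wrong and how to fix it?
Bug: HAVING filters the output of aggregation, but this query has no GROUP BY and no aggregate functions, so SQLite rejects it (HAVING clause on a non-aggregate query); the condition here is per row

Fix: Use WHERE for row-level filtering

Corrected query:
SELECT id, name, salary FROM employees WHERE salary > 130992

Result:
id | name  | salary
---+-------+-------
1  | Alice | 163866
2  | Carol | 176249
3  | Alice | 162754
4  | Iris  | 150944
6  | Liam  | 144614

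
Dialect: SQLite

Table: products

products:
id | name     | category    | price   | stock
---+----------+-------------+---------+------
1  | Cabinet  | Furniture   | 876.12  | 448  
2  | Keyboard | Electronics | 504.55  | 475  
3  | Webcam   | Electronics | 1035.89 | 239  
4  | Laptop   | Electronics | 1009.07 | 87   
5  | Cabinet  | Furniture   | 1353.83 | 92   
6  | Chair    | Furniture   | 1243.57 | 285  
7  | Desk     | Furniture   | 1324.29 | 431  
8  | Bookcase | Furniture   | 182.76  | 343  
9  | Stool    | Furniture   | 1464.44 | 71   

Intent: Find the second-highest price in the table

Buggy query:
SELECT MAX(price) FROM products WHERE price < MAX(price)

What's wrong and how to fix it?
Bug: The inner MAX is an aggregate inside WHERE, which is not allowed

Fix: Compute the overall MAX in a subquery, then take MAX of rows below it

Corrected query:
SELECT MAX(price) FROM products WHERE price < (SELECT MAX(price) FROM products)

Result:
MAX(price)
----------
1353.83   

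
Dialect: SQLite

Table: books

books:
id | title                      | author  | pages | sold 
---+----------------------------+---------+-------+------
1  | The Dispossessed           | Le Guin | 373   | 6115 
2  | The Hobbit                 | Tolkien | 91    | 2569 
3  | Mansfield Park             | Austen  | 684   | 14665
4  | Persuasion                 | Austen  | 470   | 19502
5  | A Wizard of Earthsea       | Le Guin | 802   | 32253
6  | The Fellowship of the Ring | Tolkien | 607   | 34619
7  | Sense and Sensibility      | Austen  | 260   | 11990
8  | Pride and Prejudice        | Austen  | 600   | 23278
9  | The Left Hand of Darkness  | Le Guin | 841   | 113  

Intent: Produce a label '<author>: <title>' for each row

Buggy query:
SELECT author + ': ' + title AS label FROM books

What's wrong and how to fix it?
Bug: SQLite uses || for string concatenation; + coerces text to numbers (yielding 0)

Fix: Use the || operator for string concatenation

Corrected query:
SELECT author || ': ' || title AS label FROM books

Result:
label                              
-----------------------------------
Le Guin: The Dispossessed          
Tolkien: The Hobbit                
Austen: Mansfield Park             
Austen: Persuasion                 
Le Guin: A Wizard of Earthsea      
Tolkien: The Fellowship of the Ring
Austen: Sense and Sensibility      
Austen: Pride and Prejudice        
Le Guin: The Left Hand of Darkness 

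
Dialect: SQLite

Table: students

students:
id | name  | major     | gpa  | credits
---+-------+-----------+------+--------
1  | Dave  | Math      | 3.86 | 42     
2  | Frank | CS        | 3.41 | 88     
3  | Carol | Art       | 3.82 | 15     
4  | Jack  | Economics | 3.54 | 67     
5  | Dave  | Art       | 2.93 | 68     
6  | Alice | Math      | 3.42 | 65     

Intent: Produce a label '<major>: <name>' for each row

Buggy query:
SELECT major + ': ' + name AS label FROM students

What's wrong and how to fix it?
Bug: SQLite uses || for string concatenation; + coerces text to numbers (yielding 0)

Fix: Replace + with || to concatenate text

Corrected query:
SELECT major || ': ' || name AS label FROM students

Result:
label          
---------------
Math: Dave     
CS: Frank      
Art: Carol     
Economics: Jack
Art: Dave      
Math: Alice    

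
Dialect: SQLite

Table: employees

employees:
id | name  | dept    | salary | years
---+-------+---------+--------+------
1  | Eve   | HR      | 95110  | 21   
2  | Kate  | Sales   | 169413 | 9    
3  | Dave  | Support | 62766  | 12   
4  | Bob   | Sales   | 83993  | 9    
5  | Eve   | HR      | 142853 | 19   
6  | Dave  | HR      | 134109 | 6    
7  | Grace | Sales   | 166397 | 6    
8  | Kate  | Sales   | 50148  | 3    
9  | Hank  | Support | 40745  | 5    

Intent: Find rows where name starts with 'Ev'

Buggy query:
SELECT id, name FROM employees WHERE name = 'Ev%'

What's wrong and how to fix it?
Bug: '=' compares the literal string including the % character; pattern matching needs LIKE

Fix: Use LIKE for wildcard pattern matching

Corrected query:
SELECT id, name FROM employees WHERE name LIKE 'Ev%'

Result:
id | name
---+-----
1  | Eve 
5  | Eve 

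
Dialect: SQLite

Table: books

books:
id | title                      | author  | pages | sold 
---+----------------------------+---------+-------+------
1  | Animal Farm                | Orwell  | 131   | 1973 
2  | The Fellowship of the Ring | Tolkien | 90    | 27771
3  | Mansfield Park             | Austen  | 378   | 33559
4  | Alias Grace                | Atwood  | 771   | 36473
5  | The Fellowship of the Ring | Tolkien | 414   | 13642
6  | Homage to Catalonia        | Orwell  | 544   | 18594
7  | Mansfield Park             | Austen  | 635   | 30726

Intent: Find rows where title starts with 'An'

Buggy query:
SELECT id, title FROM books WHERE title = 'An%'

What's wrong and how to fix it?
Bug: Wildcards only work with LIKE; '=' treats '%' as a literal character

Fix: Replace '=' with LIKE so 'An%' is treated as a pattern

Corrected query:
SELECT id, title FROM books WHERE title LIKE 'An%'

Result:
id | title      
---+------------
1  | Animal Farm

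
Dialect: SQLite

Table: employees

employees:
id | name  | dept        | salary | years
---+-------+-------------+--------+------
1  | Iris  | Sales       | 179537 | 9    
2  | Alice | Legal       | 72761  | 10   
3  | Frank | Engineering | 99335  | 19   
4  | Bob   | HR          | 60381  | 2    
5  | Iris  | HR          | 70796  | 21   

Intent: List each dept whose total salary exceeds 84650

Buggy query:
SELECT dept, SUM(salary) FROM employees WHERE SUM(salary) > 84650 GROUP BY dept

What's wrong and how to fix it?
Bug: Aggregate functions cannot appear in a WHERE clause

Fix: Use HAVING (which filters groups after aggregation) instead of WHERE

Corrected query:
SELECT dept, SUM(salary) FROM employees GROUP BY dept HAVING SUM(salary) > 84650

Result:
dept        | SUM(salary)
------------+------------
Engineering | 99335      
HR          | 131177     
Sales       | 179537     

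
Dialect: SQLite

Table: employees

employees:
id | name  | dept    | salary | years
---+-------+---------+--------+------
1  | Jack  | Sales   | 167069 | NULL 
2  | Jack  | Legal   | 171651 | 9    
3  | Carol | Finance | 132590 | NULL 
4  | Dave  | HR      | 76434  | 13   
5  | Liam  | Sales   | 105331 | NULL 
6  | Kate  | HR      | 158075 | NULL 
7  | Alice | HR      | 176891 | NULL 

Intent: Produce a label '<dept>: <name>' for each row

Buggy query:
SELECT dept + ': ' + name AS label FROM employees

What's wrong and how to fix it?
Bug: '+' is numeric addition; on text columns SQLite converts them to 0 instead of concatenating

Fix: Use the || operator for string concatenation

Corrected query:
SELECT dept || ': ' || name AS label FROM employees

Result:
label         
--------------
Sales: Jack   
Legal: Jack   
Finance: Carol
HR: Dave      
Sales: Liam   
HR: Kate      
HR: Alice     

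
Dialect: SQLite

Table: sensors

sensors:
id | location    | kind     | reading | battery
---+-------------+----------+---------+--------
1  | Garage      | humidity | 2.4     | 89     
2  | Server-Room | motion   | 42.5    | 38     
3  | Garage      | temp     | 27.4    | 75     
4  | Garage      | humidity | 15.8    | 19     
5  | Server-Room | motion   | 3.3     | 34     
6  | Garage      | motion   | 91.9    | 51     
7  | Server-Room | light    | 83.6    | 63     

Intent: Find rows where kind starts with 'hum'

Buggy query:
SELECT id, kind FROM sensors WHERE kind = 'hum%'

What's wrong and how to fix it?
Bug: '=' compares the literal string including the % character; pattern matching needs LIKE

Fix: Replace '=' with LIKE so 'hum%' is treated as a pattern

Corrected query:
SELECT id, kind FROM sensors WHERE kind LIKE 'hum%'

Result:
id | kind    
---+---------
1  | humidity
4  | humidity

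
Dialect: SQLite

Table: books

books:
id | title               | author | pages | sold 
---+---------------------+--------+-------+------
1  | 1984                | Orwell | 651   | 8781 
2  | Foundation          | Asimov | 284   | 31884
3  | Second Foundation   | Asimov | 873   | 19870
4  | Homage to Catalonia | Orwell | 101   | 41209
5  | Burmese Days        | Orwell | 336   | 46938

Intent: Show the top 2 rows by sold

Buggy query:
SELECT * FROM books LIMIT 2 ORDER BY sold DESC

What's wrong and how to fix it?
Bug: LIMIT must come after ORDER BY

Fix: Swap the clauses: ORDER BY first, then LIMIT

Corrected query:
SELECT * FROM books ORDER BY sold DESC LIMIT 2

Result:
id | title               | author | pages | sold 
---+---------------------+--------+-------+------
5  | Burmese Days        | Orwell | 336   | 46938
4  | Homage to Catalonia | Orwell | 101   | 41209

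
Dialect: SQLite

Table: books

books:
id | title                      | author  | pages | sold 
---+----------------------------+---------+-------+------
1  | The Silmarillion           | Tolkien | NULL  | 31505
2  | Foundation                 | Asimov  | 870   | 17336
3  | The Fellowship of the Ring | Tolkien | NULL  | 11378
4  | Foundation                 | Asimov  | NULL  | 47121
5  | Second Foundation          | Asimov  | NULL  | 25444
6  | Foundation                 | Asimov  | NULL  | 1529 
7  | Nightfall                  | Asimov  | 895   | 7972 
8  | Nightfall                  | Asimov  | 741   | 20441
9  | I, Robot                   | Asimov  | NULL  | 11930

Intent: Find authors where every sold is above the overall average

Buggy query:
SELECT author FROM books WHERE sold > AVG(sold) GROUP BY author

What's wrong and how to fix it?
Bug: WHERE evaluates per row before aggregation, so AVG() is unavailable

Fix: Use a subquery for AVG and a HAVING MIN(...) filter so the condition holds for every row in the group

Corrected query:
SELECT author FROM books GROUP BY author HAVING MIN(sold) > (SELECT AVG(sold) FROM books)

Result:
(no rows)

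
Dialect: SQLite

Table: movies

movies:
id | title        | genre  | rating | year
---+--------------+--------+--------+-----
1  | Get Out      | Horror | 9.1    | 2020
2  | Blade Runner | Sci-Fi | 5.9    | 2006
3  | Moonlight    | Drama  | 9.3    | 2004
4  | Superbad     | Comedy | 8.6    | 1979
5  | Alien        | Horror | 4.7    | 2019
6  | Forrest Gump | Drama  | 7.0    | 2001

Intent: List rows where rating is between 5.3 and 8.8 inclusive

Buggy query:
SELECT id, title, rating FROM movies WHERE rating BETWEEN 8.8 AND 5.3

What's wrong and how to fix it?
Bug: BETWEEN expects the lower bound first; with 8.8 AND 5.3 the range is empty

Fix: Swap the bounds so the smaller value comes first

Corrected query:
SELECT id, title, rating FROM movies WHERE rating BETWEEN 5.3 AND 8.8

Result:
id | title        | rating
---+--------------+-------
2  | Blade Runner | 5.9   
4  | Superbad     | 8.6   
6  | Forrest Gump | 7     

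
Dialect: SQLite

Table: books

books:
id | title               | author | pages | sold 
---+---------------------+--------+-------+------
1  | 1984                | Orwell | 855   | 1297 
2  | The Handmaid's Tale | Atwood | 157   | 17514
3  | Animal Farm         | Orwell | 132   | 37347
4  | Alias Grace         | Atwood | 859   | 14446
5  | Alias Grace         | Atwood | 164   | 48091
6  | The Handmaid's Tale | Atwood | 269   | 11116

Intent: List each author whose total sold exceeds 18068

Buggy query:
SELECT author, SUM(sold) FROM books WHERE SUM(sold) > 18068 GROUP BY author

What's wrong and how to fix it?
Bug: SUM(sold) is an aggregate, but WHERE filters rows before aggregation

Fix: Move the aggregate condition to a HAVING clause

Corrected query:
SELECT author, SUM(sold) FROM books GROUP BY author HAVING SUM(sold) > 18068

Result:
author | SUM(sold)
-------+----------
Atwood | 91167    
Orwell | 38644    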